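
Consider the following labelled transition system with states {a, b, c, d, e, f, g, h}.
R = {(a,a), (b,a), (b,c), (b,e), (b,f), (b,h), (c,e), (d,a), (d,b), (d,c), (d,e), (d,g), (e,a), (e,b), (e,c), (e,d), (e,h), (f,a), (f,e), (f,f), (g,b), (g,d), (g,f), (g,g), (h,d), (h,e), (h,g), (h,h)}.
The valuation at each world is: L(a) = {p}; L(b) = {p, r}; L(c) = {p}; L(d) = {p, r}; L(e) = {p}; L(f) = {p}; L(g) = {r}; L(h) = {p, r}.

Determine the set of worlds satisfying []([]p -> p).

Let φ = []([]p -> p). Evaluate φ at each world:
  a (successors {a}): φ is true.
  b (successors {a, c, e, f, h}): φ is true.
  c (successors {e}): φ is true.
  d (successors {a, b, c, e, g}): φ is true.
  e (successors {a, b, c, d, h}): φ is true.
  f (successors {a, e, f}): φ is true.
  g (successors {b, d, f, g}): φ is true.
  h (successors {d, e, g, h}): φ is true.
For instance, at c:
  At c: []([]p -> p) requires []p -> p at every successor {e}.
      At e: []p is true, p is true, so []p -> p is true.
  So []([]p -> p) is true at c.
Satisfying worlds: {a, b, c, d, e, f, g, h}

a, b, c, d, e, f, g, h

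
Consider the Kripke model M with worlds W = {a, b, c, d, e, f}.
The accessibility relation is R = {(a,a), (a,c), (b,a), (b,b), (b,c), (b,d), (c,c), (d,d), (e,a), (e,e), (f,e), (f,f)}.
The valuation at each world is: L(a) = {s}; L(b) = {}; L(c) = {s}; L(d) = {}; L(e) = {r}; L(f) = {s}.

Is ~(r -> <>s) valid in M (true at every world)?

Recall that <>ψ holds at a world iff ψ holds at some accessible world.
Let φ = ~(r -> <>s). Evaluate φ at each world:
  a (successors {a, c}): φ is false.
  b (successors {a, b, c, d}): φ is false.
  c (successors {c}): φ is false.
  d (successors {d}): φ is false.
  e (successors {a, e}): φ is false.
  f (successors {e, f}): φ is false.
Detail at a (counterexample):
  At a: r -> <>s is true, so ~(r -> <>s) is false.
    At a: r is false, <>s is true, so r -> <>s is true.
      At a: <>s requires s at some successor in {a, c}.
        s holds at a, so <>s is true at a.

No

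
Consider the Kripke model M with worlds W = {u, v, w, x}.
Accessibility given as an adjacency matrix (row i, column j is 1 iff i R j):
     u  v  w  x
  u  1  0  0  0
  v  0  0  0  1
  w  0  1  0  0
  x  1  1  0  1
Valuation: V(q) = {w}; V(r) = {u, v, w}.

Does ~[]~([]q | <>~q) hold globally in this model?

Yes

Let φ = ~[]~([]q | <>~q). Evaluate φ at each world:
  u (successors {u}): φ is true.
  v (successors {x}): φ is true.
  w (successors {v}): φ is true.
  x (successors {u, v, x}): φ is true.
For instance, at v:
  At v: []~([]q | <>~q) is false, so ~[]~([]q | <>~q) is true.
    At v: []~([]q | <>~q) requires ~([]q | <>~q) at every successor {x}.
      ~([]q | <>~q) fails at x, so []~([]q | <>~q) is false at v.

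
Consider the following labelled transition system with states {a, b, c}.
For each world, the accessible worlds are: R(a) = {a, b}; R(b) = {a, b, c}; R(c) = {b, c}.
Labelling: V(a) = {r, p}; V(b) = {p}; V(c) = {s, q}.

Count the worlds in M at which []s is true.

0

Let φ = []s. Evaluate φ at each world:
  a (successors {a, b}): φ is false.
  b (successors {a, b, c}): φ is false.
  c (successors {b, c}): φ is false.
For instance, at b:
  At b: []s requires s at every successor {a, b, c}.
    s fails at a, so []s is false at b.
Satisfying worlds: none.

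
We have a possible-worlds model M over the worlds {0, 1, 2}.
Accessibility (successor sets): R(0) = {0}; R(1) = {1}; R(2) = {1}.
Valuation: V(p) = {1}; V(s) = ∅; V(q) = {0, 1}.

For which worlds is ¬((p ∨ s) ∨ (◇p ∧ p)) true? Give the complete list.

Let φ = ¬((p ∨ s) ∨ (◇p ∧ p)). Evaluate φ at each world:
  0 (successors {0}): φ is true.
  1 (successors {1}): φ is false.
  2 (successors {1}): φ is true.
For instance, at 0:
  At 0: (p ∨ s) ∨ (◇p ∧ p) is false, so ¬((p ∨ s) ∨ (◇p ∧ p)) is true.
    At 0: p ∨ s is false, ◇p ∧ p is false, so (p ∨ s) ∨ (◇p ∧ p) is false.
      At 0: ◇p is false, p is false, so ◇p ∧ p is false.
Satisfying worlds: {0, 2}

0, 2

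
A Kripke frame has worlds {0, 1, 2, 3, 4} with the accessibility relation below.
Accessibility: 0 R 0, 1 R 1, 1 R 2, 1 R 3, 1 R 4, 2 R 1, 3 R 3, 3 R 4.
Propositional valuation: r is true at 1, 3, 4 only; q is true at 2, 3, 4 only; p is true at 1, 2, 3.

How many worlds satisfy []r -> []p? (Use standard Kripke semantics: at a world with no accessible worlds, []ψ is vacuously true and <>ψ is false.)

4

Let φ = []r -> []p. Evaluate φ at each world:
  0 (successors {0}): φ is true.
  1 (successors {1, 2, 3, 4}): φ is true.
  2 (successors {1}): φ is true.
  3 (successors {3, 4}): φ is false.
  4 (successors ∅): φ is true.
For instance, at 3:
  At 3: []r is true, []p is false, so []r -> []p is false.
    At 3: []r requires r at every successor {3, 4}.
      At 3: r is true.
      At 4: r is true.
    So []r is true at 3.
    At 3: []p requires p at every successor {3, 4}.
      p fails at 4, so []p is false at 3.
Satisfying worlds: {0, 1, 2, 4}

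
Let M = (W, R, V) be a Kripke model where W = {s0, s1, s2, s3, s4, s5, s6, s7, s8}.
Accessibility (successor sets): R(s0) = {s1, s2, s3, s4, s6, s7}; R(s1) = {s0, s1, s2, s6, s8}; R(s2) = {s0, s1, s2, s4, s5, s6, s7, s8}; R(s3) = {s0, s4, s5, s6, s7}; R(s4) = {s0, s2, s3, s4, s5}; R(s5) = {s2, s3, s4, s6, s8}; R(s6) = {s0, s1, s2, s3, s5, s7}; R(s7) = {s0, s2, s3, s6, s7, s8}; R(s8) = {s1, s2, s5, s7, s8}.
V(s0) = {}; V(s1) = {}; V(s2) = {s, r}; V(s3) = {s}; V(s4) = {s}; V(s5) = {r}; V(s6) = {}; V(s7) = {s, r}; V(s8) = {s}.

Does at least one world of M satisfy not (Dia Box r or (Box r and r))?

Yes

Recall that Box ψ holds at a world iff ψ holds at every accessible world, and Dia ψ holds iff ψ holds at some accessible world.
Let φ = not (Dia Box r or (Box r and r)). Evaluate φ at each world:
  s0 (successors {s1, s2, s3, s4, s6, s7}): φ is true.
  s1 (successors {s0, s1, s2, s6, s8}): φ is true.
  s2 (successors {s0, s1, s2, s4, s5, s6, s7, s8}): φ is true.
  s3 (successors {s0, s4, s5, s6, s7}): φ is true.
  s4 (successors {s0, s2, s3, s4, s5}): φ is true.
  s5 (successors {s2, s3, s4, s6, s8}): φ is true.
  s6 (successors {s0, s1, s2, s3, s5, s7}): φ is true.
  s7 (successors {s0, s2, s3, s6, s7, s8}): φ is true.
  s8 (successors {s1, s2, s5, s7, s8}): φ is true.
Detail at s0 (witness):
  At s0: Dia Box r or (Box r and r) is false, so not (Dia Box r or (Box r and r)) is true.
    At s0: Dia Box r is false, Box r and r is false, so Dia Box r or (Box r and r) is false.
      At s0: Dia Box r requires Box r at some successor in {s1, s2, s3, s4, s6, s7}.
        At s1: Box r is false.
        At s2: Box r is false.
        At s3: Box r is false.
        At s4: Box r is false.
        At s6: Box r is false.
        At s7: Box r is false.
      So Dia Box r is false at s0.
      At s0: Box r is false, r is false, so Box r and r is false.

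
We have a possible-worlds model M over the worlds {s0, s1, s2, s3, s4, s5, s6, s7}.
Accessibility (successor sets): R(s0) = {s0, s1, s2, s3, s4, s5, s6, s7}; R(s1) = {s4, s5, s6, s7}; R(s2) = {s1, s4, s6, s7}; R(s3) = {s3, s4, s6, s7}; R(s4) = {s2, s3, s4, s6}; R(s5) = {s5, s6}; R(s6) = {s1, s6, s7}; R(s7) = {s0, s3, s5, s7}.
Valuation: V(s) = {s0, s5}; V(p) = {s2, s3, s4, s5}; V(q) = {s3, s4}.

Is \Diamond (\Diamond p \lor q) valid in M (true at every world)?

Recall that \Diamond ψ holds at a world iff ψ holds at some accessible world.
Let φ = \Diamond (\Diamond p \lor q). Evaluate φ at each world:
  s0 (successors {s0, s1, s2, s3, s4, s5, s6, s7}): φ is true.
  s1 (successors {s4, s5, s6, s7}): φ is true.
  s2 (successors {s1, s4, s6, s7}): φ is true.
  s3 (successors {s3, s4, s6, s7}): φ is true.
  s4 (successors {s2, s3, s4, s6}): φ is true.
  s5 (successors {s5, s6}): φ is true.
  s6 (successors {s1, s6, s7}): φ is true.
  s7 (successors {s0, s3, s5, s7}): φ is true.
For instance, at s6:
  At s6: \Diamond (\Diamond p \lor q) requires \Diamond p \lor q at some successor in {s1, s6, s7}.
    \Diamond p \lor q holds at s1, so \Diamond (\Diamond p \lor q) is true at s6.
      At s1: \Diamond p is true, q is false, so \Diamond p \lor q is true.

Yes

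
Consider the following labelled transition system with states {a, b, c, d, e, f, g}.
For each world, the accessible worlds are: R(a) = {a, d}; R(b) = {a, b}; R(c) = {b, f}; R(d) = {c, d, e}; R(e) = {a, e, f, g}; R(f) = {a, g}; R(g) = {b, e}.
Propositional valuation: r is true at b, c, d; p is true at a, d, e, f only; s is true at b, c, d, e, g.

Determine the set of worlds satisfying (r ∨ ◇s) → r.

b, c, d

Recall that ◇ψ holds at a world iff ψ holds at some accessible world.
Let φ = (r ∨ ◇s) → r. Evaluate φ at each world:
  a (successors {a, d}): φ is false.
  b (successors {a, b}): φ is true.
  c (successors {b, f}): φ is true.
  d (successors {c, d, e}): φ is true.
  e (successors {a, e, f, g}): φ is false.
  f (successors {a, g}): φ is false.
  g (successors {b, e}): φ is false.
For instance, at c:
  At c: r ∨ ◇s is true, r is true, so (r ∨ ◇s) → r is true.
    At c: r is true, ◇s is true, so r ∨ ◇s is true.
      At c: ◇s requires s at some successor in {b, f}.
        s holds at b, so ◇s is true at c.
Satisfying worlds: {b, c, d}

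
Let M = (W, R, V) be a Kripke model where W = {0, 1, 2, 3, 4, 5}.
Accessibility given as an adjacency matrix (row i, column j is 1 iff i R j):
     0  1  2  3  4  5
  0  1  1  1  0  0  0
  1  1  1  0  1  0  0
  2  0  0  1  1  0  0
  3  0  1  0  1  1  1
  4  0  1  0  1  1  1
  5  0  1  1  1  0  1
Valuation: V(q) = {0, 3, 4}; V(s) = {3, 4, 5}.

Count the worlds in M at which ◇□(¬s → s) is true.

0

Recall that □ψ holds at a world iff ψ holds at every accessible world, and ◇ψ holds iff ψ holds at some accessible world.
Let φ = ◇□(¬s → s). Evaluate φ at each world:
  0 (successors {0, 1, 2}): φ is false.
  1 (successors {0, 1, 3}): φ is false.
  2 (successors {2, 3}): φ is false.
  3 (successors {1, 3, 4, 5}): φ is false.
  4 (successors {1, 3, 4, 5}): φ is false.
  5 (successors {1, 2, 3, 5}): φ is false.
For instance, at 3:
  At 3: ◇□(¬s → s) requires □(¬s → s) at some successor in {1, 3, 4, 5}.
    At 1: □(¬s → s) is false.
    At 3: □(¬s → s) is false.
    At 4: □(¬s → s) is false.
    At 5: □(¬s → s) is false.
  So ◇□(¬s → s) is false at 3.
Satisfying worlds: none.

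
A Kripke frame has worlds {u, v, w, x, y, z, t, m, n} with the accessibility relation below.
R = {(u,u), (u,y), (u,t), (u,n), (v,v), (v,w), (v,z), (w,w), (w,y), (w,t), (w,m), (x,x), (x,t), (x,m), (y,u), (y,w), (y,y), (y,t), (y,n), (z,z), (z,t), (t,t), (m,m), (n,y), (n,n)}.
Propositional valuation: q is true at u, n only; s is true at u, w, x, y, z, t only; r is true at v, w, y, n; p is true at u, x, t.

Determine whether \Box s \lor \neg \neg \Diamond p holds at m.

No

At m: \Box s is false, \neg \neg \Diamond p is false, so \Box s \lor \neg \neg \Diamond p is false.
  At m: \Box s requires s at every successor {m}.
    s fails at m, so \Box s is false at m.
  At m: \neg \Diamond p is true, so \neg \neg \Diamond p is false.
    At m: \Diamond p is false, so \neg \Diamond p is true.
      At m: \Diamond p requires p at some successor in {m}.
        At m: p is false.
      So \Diamond p is false at m.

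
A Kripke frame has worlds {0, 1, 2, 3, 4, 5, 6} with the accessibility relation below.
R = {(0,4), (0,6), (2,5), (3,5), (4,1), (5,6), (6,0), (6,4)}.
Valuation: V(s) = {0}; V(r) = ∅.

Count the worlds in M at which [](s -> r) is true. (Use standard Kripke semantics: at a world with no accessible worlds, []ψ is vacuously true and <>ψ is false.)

Let φ = [](s -> r). Evaluate φ at each world:
  0 (successors {4, 6}): φ is true.
  1 (successors ∅): φ is true.
  2 (successors {5}): φ is true.
  3 (successors {5}): φ is true.
  4 (successors {1}): φ is true.
  5 (successors {6}): φ is true.
  6 (successors {0, 4}): φ is false.
For instance, at 6:
  At 6: [](s -> r) requires s -> r at every successor {0, 4}.
    s -> r fails at 0, so [](s -> r) is false at 6.
Satisfying worlds: {0, 1, 2, 3, 4, 5}

6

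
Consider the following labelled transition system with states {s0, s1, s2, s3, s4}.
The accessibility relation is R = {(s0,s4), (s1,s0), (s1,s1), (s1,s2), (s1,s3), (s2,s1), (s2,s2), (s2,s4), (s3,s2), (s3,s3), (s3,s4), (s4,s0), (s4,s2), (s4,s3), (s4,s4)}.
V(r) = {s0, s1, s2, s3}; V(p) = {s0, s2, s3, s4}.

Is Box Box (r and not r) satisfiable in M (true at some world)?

Let φ = Box Box (r and not r). Evaluate φ at each world:
  s0 (successors {s4}): φ is false.
  s1 (successors {s0, s1, s2, s3}): φ is false.
  s2 (successors {s1, s2, s4}): φ is false.
  s3 (successors {s2, s3, s4}): φ is false.
  s4 (successors {s0, s2, s3, s4}): φ is false.
For instance, at s1:
  At s1: Box Box (r and not r) requires Box (r and not r) at every successor {s0, s1, s2, s3}.
    Box (r and not r) fails at s0, so Box Box (r and not r) is false at s1.
      At s0: Box (r and not r) requires r and not r at every successor {s4}.
        r and not r fails at s4, so Box (r and not r) is false at s0.

No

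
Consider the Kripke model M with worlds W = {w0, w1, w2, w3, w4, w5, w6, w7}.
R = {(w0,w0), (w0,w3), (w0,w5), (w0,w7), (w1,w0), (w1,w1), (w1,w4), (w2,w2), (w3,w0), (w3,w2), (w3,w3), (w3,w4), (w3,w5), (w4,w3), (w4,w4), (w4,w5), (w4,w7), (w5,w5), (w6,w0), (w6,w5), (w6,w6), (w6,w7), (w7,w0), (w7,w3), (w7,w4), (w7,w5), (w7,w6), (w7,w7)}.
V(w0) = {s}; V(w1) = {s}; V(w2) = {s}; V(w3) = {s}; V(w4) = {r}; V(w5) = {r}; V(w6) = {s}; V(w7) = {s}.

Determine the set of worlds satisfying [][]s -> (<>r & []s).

Let φ = [][]s -> (<>r & []s). Evaluate φ at each world:
  w0 (successors {w0, w3, w5, w7}): φ is true.
  w1 (successors {w0, w1, w4}): φ is true.
  w2 (successors {w2}): φ is false.
  w3 (successors {w0, w2, w3, w4, w5}): φ is true.
  w4 (successors {w3, w4, w5, w7}): φ is true.
  w5 (successors {w5}): φ is true.
  w6 (successors {w0, w5, w6, w7}): φ is true.
  w7 (successors {w0, w3, w4, w5, w6, w7}): φ is true.
For instance, at w0:
  At w0: [][]s is false, <>r & []s is false, so [][]s -> (<>r & []s) is true.
    At w0: [][]s requires []s at every successor {w0, w3, w5, w7}.
      []s fails at w0, so [][]s is false at w0.
    At w0: <>r is true, []s is false, so <>r & []s is false.
      At w0: <>r requires r at some successor in {w0, w3, w5, w7}.
        r holds at w5, so <>r is true at w0.
      At w0: []s requires s at every successor {w0, w3, w5, w7}.
        s fails at w5, so []s is false at w0.
Satisfying worlds: {w0, w1, w3, w4, w5, w6, w7}

w0, w1, w3, w4, w5, w6, w7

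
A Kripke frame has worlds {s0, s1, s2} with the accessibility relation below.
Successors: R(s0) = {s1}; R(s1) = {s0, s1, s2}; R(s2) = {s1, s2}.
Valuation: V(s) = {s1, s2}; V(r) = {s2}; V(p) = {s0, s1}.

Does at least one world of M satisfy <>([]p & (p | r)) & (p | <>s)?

Let φ = <>([]p & (p | r)) & (p | <>s). Evaluate φ at each world:
  s0 (successors {s1}): φ is false.
  s1 (successors {s0, s1, s2}): φ is true.
  s2 (successors {s1, s2}): φ is false.
Detail at s1 (witness):
  At s1: <>([]p & (p | r)) is true, p | <>s is true, so <>([]p & (p | r)) & (p | <>s) is true.
    At s1: <>([]p & (p | r)) requires []p & (p | r) at some successor in {s0, s1, s2}.
      []p & (p | r) holds at s0, so <>([]p & (p | r)) is true at s1.
    At s1: p is true, <>s is true, so p | <>s is true.
      At s1: <>s requires s at some successor in {s0, s1, s2}.
        s holds at s1, so <>s is true at s1.

Yes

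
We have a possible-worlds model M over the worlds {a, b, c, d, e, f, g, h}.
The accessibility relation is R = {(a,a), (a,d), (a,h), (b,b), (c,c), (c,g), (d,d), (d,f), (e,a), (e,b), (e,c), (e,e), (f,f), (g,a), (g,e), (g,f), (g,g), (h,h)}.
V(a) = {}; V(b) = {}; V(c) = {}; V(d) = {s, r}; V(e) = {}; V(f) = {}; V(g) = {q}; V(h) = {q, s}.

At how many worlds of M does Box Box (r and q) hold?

Let φ = Box Box (r and q). Evaluate φ at each world:
  a (successors {a, d, h}): φ is false.
  b (successors {b}): φ is false.
  c (successors {c, g}): φ is false.
  d (successors {d, f}): φ is false.
  e (successors {a, b, c, e}): φ is false.
  f (successors {f}): φ is false.
  g (successors {a, e, f, g}): φ is false.
  h (successors {h}): φ is false.
For instance, at a:
  At a: Box Box (r and q) requires Box (r and q) at every successor {a, d, h}.
    Box (r and q) fails at a, so Box Box (r and q) is false at a.
      At a: Box (r and q) requires r and q at every successor {a, d, h}.
        r and q fails at a, so Box (r and q) is false at a.
Satisfying worlds: none.

0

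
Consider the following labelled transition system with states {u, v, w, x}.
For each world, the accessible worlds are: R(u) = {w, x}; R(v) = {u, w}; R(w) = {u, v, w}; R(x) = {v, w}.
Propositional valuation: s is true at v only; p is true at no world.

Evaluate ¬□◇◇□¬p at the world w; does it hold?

At w: □◇◇□¬p is true, so ¬□◇◇□¬p is false.
  At w: □◇◇□¬p requires ◇◇□¬p at every successor {u, v, w}.
      At u: ◇◇□¬p requires ◇□¬p at some successor in {w, x}.
        ◇□¬p holds at w, so ◇◇□¬p is true at u.
      At v: ◇◇□¬p requires ◇□¬p at some successor in {u, w}.
        ◇□¬p holds at u, so ◇◇□¬p is true at v.
      At w: ◇◇□¬p requires ◇□¬p at some successor in {u, v, w}.
        ◇□¬p holds at u, so ◇◇□¬p is true at w.
  So □◇◇□¬p is true at w.

No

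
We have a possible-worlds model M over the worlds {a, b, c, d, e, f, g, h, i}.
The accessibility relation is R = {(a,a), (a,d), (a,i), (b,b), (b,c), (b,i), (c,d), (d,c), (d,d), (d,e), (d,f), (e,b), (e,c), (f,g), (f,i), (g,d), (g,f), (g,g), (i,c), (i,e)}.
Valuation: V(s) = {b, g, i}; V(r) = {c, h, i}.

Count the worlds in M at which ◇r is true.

Let φ = ◇r. Evaluate φ at each world:
  a (successors {a, d, i}): φ is true.
  b (successors {b, c, i}): φ is true.
  c (successors {d}): φ is false.
  d (successors {c, d, e, f}): φ is true.
  e (successors {b, c}): φ is true.
  f (successors {g, i}): φ is true.
  g (successors {d, f, g}): φ is false.
  h (successors ∅): φ is false.
  i (successors {c, e}): φ is true.
For instance, at c:
  At c: ◇r requires r at some successor in {d}.
    At d: r is false.
  So ◇r is false at c.
Satisfying worlds: {a, b, d, e, f, i}

6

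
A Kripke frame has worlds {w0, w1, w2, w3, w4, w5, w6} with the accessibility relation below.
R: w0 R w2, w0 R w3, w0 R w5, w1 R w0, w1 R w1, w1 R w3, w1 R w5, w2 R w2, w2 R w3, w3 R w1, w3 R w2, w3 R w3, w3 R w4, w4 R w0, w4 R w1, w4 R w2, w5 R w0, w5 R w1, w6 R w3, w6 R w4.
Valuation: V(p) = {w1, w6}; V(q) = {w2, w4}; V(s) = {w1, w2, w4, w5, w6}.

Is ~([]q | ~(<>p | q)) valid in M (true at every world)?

No

Let φ = ~([]q | ~(<>p | q)). Evaluate φ at each world:
  w0 (successors {w2, w3, w5}): φ is false.
  w1 (successors {w0, w1, w3, w5}): φ is true.
  w2 (successors {w2, w3}): φ is true.
  w3 (successors {w1, w2, w3, w4}): φ is true.
  w4 (successors {w0, w1, w2}): φ is true.
  w5 (successors {w0, w1}): φ is true.
  w6 (successors {w3, w4}): φ is false.
Detail at w0 (counterexample):
  At w0: []q | ~(<>p | q) is true, so ~([]q | ~(<>p | q)) is false.
    At w0: []q is false, ~(<>p | q) is true, so []q | ~(<>p | q) is true.
      At w0: []q requires q at every successor {w2, w3, w5}.
        q fails at w3, so []q is false at w0.
      At w0: <>p | q is false, so ~(<>p | q) is true.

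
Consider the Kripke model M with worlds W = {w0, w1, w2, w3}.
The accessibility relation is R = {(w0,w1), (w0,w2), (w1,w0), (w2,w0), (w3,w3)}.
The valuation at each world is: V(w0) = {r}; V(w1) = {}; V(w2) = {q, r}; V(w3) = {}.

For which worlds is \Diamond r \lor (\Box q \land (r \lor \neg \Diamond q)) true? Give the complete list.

Let φ = \Diamond r \lor (\Box q \land (r \lor \neg \Diamond q)). Evaluate φ at each world:
  w0 (successors {w1, w2}): φ is true.
  w1 (successors {w0}): φ is true.
  w2 (successors {w0}): φ is true.
  w3 (successors {w3}): φ is false.
For instance, at w0:
  At w0: \Diamond r is true, \Box q \land (r \lor \neg \Diamond q) is false, so \Diamond r \lor (\Box q \land (r \lor \neg \Diamond q)) is true.
    At w0: \Diamond r requires r at some successor in {w1, w2}.
      r holds at w2, so \Diamond r is true at w0.
    At w0: \Box q is false, r \lor \neg \Diamond q is true, so \Box q \land (r \lor \neg \Diamond q) is false.
      At w0: \Box q requires q at every successor {w1, w2}.
        q fails at w1, so \Box q is false at w0.
      At w0: r is true, \neg \Diamond q is false, so r \lor \neg \Diamond q is true.
Satisfying worlds: {w0, w1, w2}

w0, w1, w2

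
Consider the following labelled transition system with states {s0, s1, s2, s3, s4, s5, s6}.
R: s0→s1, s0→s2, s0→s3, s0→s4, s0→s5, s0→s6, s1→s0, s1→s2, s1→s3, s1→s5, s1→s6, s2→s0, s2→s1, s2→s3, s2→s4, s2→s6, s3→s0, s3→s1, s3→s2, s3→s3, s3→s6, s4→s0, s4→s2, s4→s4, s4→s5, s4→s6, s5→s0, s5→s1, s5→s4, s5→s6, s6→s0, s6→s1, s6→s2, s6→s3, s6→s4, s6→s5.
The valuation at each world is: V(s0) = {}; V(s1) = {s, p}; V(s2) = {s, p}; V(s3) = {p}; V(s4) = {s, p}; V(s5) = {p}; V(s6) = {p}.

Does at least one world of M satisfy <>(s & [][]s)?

No

Let φ = <>(s & [][]s). Evaluate φ at each world:
  s0 (successors {s1, s2, s3, s4, s5, s6}): φ is false.
  s1 (successors {s0, s2, s3, s5, s6}): φ is false.
  s2 (successors {s0, s1, s3, s4, s6}): φ is false.
  s3 (successors {s0, s1, s2, s3, s6}): φ is false.
  s4 (successors {s0, s2, s4, s5, s6}): φ is false.
  s5 (successors {s0, s1, s4, s6}): φ is false.
  s6 (successors {s0, s1, s2, s3, s4, s5}): φ is false.
For instance, at s5:
  At s5: <>(s & [][]s) requires s & [][]s at some successor in {s0, s1, s4, s6}.
    At s0: s & [][]s is false.
    At s1: s & [][]s is false.
    At s4: s & [][]s is false.
    At s6: s & [][]s is false.
  So <>(s & [][]s) is false at s5.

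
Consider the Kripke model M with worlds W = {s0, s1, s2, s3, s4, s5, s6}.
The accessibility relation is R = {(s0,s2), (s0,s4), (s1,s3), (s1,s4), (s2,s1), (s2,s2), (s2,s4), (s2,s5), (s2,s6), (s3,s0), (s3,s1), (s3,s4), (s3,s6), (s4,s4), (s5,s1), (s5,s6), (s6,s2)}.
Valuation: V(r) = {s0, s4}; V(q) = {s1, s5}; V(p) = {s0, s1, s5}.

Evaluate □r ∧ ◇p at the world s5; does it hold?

At s5: □r is false, ◇p is true, so □r ∧ ◇p is false.
  At s5: □r requires r at every successor {s1, s6}.
    r fails at s1, so □r is false at s5.
  At s5: ◇p requires p at some successor in {s1, s6}.
    p holds at s1, so ◇p is true at s5.

No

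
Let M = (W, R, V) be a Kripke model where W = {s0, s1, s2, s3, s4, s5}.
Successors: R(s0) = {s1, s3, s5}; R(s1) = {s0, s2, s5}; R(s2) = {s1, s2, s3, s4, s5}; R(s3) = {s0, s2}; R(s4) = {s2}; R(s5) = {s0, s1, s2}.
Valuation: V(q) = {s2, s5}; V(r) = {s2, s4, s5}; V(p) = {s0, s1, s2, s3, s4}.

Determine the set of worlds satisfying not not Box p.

Let φ = not not Box p. Evaluate φ at each world:
  s0 (successors {s1, s3, s5}): φ is false.
  s1 (successors {s0, s2, s5}): φ is false.
  s2 (successors {s1, s2, s3, s4, s5}): φ is false.
  s3 (successors {s0, s2}): φ is true.
  s4 (successors {s2}): φ is true.
  s5 (successors {s0, s1, s2}): φ is true.
For instance, at s2:
  At s2: not Box p is true, so not not Box p is false.
    At s2: Box p is false, so not Box p is true.
      At s2: Box p requires p at every successor {s1, s2, s3, s4, s5}.
        p fails at s5, so Box p is false at s2.
Satisfying worlds: {s3, s4, s5}

s3, s4, s5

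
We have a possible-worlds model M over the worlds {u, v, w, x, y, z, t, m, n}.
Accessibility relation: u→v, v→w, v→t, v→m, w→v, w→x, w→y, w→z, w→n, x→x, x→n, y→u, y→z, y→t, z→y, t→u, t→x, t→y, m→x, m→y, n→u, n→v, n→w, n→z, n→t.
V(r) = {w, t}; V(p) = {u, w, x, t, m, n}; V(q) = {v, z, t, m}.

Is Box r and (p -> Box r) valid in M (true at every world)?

Recall that Box ψ holds at a world iff ψ holds at every accessible world, and Dia ψ holds iff ψ holds at some accessible world.
Let φ = Box r and (p -> Box r). Evaluate φ at each world:
  u (successors {v}): φ is false.
  v (successors {w, t, m}): φ is false.
  w (successors {v, x, y, z, n}): φ is false.
  x (successors {x, n}): φ is false.
  y (successors {u, z, t}): φ is false.
  z (successors {y}): φ is false.
  t (successors {u, x, y}): φ is false.
  m (successors {x, y}): φ is false.
  n (successors {u, v, w, z, t}): φ is false.
Detail at u (counterexample):
  At u: Box r is false, p -> Box r is false, so Box r and (p -> Box r) is false.
    At u: Box r requires r at every successor {v}.
      r fails at v, so Box r is false at u.
    At u: p is true, Box r is false, so p -> Box r is false.
      At u: Box r requires r at every successor {v}.
        r fails at v, so Box r is false at u.

No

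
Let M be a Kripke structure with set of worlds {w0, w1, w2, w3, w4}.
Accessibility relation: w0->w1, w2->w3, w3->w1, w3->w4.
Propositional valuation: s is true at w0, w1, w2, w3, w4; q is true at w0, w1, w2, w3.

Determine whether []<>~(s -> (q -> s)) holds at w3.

No

At w3: []<>~(s -> (q -> s)) requires <>~(s -> (q -> s)) at every successor {w1, w4}.
  <>~(s -> (q -> s)) fails at w1, so []<>~(s -> (q -> s)) is false at w3.
    At w1: no accessible worlds, so <>~(s -> (q -> s)) is false.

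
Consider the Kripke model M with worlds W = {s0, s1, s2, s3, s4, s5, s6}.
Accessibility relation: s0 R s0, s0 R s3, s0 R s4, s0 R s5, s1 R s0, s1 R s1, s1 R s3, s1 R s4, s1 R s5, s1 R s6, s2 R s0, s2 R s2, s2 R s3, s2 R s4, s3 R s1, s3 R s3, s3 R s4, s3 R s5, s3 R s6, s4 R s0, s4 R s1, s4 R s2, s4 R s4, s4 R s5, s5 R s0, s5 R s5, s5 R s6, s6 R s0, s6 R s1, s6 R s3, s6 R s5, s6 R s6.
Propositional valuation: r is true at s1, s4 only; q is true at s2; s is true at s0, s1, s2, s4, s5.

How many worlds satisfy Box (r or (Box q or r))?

Let φ = Box (r or (Box q or r)). Evaluate φ at each world:
  s0 (successors {s0, s3, s4, s5}): φ is false.
  s1 (successors {s0, s1, s3, s4, s5, s6}): φ is false.
  s2 (successors {s0, s2, s3, s4}): φ is false.
  s3 (successors {s1, s3, s4, s5, s6}): φ is false.
  s4 (successors {s0, s1, s2, s4, s5}): φ is false.
  s5 (successors {s0, s5, s6}): φ is false.
  s6 (successors {s0, s1, s3, s5, s6}): φ is false.
For instance, at s0:
  At s0: Box (r or (Box q or r)) requires r or (Box q or r) at every successor {s0, s3, s4, s5}.
    r or (Box q or r) fails at s0, so Box (r or (Box q or r)) is false at s0.
      At s0: r is false, Box q or r is false, so r or (Box q or r) is false.
Satisfying worlds: none.

0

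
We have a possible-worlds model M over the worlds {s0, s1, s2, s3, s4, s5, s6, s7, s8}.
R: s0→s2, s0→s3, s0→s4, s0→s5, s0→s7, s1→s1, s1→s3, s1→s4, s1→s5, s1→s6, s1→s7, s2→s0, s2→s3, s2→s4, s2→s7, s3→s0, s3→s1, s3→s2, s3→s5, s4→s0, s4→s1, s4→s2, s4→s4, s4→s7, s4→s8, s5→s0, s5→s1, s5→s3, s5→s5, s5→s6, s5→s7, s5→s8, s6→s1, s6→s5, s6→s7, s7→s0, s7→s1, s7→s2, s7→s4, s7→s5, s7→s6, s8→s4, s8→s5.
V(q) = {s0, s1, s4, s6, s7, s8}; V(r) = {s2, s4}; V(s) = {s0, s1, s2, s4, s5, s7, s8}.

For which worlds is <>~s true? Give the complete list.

Let φ = <>~s. Evaluate φ at each world:
  s0 (successors {s2, s3, s4, s5, s7}): φ is true.
  s1 (successors {s1, s3, s4, s5, s6, s7}): φ is true.
  s2 (successors {s0, s3, s4, s7}): φ is true.
  s3 (successors {s0, s1, s2, s5}): φ is false.
  s4 (successors {s0, s1, s2, s4, s7, s8}): φ is false.
  s5 (successors {s0, s1, s3, s5, s6, s7, s8}): φ is true.
  s6 (successors {s1, s5, s7}): φ is false.
  s7 (successors {s0, s1, s2, s4, s5, s6}): φ is true.
  s8 (successors {s4, s5}): φ is false.
For instance, at s2:
  At s2: <>~s requires ~s at some successor in {s0, s3, s4, s7}.
    ~s holds at s3, so <>~s is true at s2.
Satisfying worlds: {s0, s1, s2, s5, s7}

s0, s1, s2, s5, s7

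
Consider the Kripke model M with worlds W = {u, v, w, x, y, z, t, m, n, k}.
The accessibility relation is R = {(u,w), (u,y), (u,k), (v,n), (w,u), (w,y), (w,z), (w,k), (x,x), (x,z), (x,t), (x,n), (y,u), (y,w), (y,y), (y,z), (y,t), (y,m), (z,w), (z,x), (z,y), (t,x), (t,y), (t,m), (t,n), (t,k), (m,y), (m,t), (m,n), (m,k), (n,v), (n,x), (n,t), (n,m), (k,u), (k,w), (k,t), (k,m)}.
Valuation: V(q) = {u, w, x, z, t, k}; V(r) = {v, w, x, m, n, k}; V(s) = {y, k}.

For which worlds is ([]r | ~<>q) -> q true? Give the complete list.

Recall that []ψ holds at a world iff ψ holds at every accessible world, and <>ψ holds iff ψ holds at some accessible world.
Let φ = ([]r | ~<>q) -> q. Evaluate φ at each world:
  u (successors {w, y, k}): φ is true.
  v (successors {n}): φ is false.
  w (successors {u, y, z, k}): φ is true.
  x (successors {x, z, t, n}): φ is true.
  y (successors {u, w, y, z, t, m}): φ is true.
  z (successors {w, x, y}): φ is true.
  t (successors {x, y, m, n, k}): φ is true.
  m (successors {y, t, n, k}): φ is true.
  n (successors {v, x, t, m}): φ is true.
  k (successors {u, w, t, m}): φ is true.
For instance, at n:
  At n: []r | ~<>q is false, q is false, so ([]r | ~<>q) -> q is true.
    At n: []r is false, ~<>q is false, so []r | ~<>q is false.
      At n: []r requires r at every successor {v, x, t, m}.
        r fails at t, so []r is false at n.
      At n: <>q is true, so ~<>q is false.
Satisfying worlds: {u, w, x, y, z, t, m, n, k}

u, w, x, y, z, t, m, n, k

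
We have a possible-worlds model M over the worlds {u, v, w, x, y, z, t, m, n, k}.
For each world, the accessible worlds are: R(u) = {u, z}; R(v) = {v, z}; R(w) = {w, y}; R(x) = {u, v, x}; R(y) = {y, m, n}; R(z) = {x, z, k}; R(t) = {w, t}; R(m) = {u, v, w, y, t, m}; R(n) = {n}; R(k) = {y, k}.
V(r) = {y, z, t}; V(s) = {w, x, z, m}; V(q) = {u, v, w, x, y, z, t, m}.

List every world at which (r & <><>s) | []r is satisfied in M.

Recall that []ψ holds at a world iff ψ holds at every accessible world, and <>ψ holds iff ψ holds at some accessible world.
Let φ = (r & <><>s) | []r. Evaluate φ at each world:
  u (successors {u, z}): φ is false.
  v (successors {v, z}): φ is false.
  w (successors {w, y}): φ is false.
  x (successors {u, v, x}): φ is false.
  y (successors {y, m, n}): φ is true.
  z (successors {x, z, k}): φ is true.
  t (successors {w, t}): φ is true.
  m (successors {u, v, w, y, t, m}): φ is false.
  n (successors {n}): φ is false.
  k (successors {y, k}): φ is false.
For instance, at w:
  At w: r & <><>s is false, []r is false, so (r & <><>s) | []r is false.
    At w: r is false, <><>s is true, so r & <><>s is false.
      At w: <><>s requires <>s at some successor in {w, y}.
        <>s holds at w, so <><>s is true at w.
    At w: []r requires r at every successor {w, y}.
      r fails at w, so []r is false at w.
Satisfying worlds: {y, z, t}

y, z, t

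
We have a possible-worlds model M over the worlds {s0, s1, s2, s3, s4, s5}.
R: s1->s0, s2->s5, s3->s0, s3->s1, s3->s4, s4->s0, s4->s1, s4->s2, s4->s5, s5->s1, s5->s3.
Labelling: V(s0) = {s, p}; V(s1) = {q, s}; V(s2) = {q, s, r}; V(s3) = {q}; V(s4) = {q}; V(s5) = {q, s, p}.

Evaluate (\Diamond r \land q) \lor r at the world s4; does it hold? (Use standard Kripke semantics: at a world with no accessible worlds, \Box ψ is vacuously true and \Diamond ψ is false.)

Yes

Recall that \Diamond ψ holds at a world iff ψ holds at some accessible world.
At s4: \Diamond r \land q is true, r is false, so (\Diamond r \land q) \lor r is true.
  At s4: \Diamond r is true, q is true, so \Diamond r \land q is true.
    At s4: \Diamond r requires r at some successor in {s0, s1, s2, s5}.
      r holds at s2, so \Diamond r is true at s4.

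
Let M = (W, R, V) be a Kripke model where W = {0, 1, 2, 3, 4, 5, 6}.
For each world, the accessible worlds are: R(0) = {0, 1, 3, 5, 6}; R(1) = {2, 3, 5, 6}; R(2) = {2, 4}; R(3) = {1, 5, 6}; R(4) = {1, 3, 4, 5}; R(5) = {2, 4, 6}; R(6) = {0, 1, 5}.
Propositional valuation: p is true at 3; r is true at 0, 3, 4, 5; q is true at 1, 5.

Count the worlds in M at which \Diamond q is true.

5

Recall that \Diamond ψ holds at a world iff ψ holds at some accessible world.
Let φ = \Diamond q. Evaluate φ at each world:
  0 (successors {0, 1, 3, 5, 6}): φ is true.
  1 (successors {2, 3, 5, 6}): φ is true.
  2 (successors {2, 4}): φ is false.
  3 (successors {1, 5, 6}): φ is true.
  4 (successors {1, 3, 4, 5}): φ is true.
  5 (successors {2, 4, 6}): φ is false.
  6 (successors {0, 1, 5}): φ is true.
For instance, at 3:
  At 3: \Diamond q requires q at some successor in {1, 5, 6}.
    q holds at 1, so \Diamond q is true at 3.
Satisfying worlds: {0, 1, 3, 4, 6}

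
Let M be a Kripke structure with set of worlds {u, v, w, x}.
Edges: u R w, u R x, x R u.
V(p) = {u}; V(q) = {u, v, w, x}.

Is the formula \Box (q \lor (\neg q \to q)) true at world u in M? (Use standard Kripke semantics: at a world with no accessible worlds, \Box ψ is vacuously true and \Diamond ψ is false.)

Yes

At u: \Box (q \lor (\neg q \to q)) requires q \lor (\neg q \to q) at every successor {w, x}.
  At w: q \lor (\neg q \to q) is true.
  At x: q \lor (\neg q \to q) is true.
So \Box (q \lor (\neg q \to q)) is true at u.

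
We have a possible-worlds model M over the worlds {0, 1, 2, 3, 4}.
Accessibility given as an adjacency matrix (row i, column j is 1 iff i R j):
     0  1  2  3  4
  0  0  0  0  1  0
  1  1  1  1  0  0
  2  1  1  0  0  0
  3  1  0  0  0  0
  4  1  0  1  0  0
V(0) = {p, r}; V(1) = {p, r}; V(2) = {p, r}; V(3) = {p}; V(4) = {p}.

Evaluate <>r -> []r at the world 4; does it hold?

At 4: <>r is true, []r is true, so <>r -> []r is true.
  At 4: <>r requires r at some successor in {0, 2}.
    r holds at 0, so <>r is true at 4.
  At 4: []r requires r at every successor {0, 2}.
    At 0: r is true.
    At 2: r is true.
  So []r is true at 4.

Yes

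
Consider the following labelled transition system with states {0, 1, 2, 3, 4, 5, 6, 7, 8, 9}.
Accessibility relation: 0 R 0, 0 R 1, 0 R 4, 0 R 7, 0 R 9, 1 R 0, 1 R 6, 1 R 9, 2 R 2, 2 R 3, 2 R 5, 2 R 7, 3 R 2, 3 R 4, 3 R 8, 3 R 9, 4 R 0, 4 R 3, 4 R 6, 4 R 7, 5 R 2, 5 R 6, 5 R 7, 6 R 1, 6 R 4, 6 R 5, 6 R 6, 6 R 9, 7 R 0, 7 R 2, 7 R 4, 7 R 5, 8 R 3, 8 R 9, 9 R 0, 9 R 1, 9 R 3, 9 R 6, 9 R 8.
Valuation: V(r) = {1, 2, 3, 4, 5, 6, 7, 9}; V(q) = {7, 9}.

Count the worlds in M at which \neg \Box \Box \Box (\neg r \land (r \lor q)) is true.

10

Let φ = \neg \Box \Box \Box (\neg r \land (r \lor q)). Evaluate φ at each world:
  0 (successors {0, 1, 4, 7, 9}): φ is true.
  1 (successors {0, 6, 9}): φ is true.
  2 (successors {2, 3, 5, 7}): φ is true.
  3 (successors {2, 4, 8, 9}): φ is true.
  4 (successors {0, 3, 6, 7}): φ is true.
  5 (successors {2, 6, 7}): φ is true.
  6 (successors {1, 4, 5, 6, 9}): φ is true.
  7 (successors {0, 2, 4, 5}): φ is true.
  8 (successors {3, 9}): φ is true.
  9 (successors {0, 1, 3, 6, 8}): φ is true.
For instance, at 9:
  At 9: \Box \Box \Box (\neg r \land (r \lor q)) is false, so \neg \Box \Box \Box (\neg r \land (r \lor q)) is true.
    At 9: \Box \Box \Box (\neg r \land (r \lor q)) requires \Box \Box (\neg r \land (r \lor q)) at every successor {0, 1, 3, 6, 8}.
      \Box \Box (\neg r \land (r \lor q)) fails at 0, so \Box \Box \Box (\neg r \land (r \lor q)) is false at 9.
Satisfying worlds: {0, 1, 2, 3, 4, 5, 6, 7, 8, 9}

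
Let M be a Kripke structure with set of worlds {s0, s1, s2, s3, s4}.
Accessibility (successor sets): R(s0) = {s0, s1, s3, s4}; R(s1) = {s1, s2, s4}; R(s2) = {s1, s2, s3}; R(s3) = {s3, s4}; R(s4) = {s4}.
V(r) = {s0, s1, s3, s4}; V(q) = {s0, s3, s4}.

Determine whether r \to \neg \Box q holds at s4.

No

At s4: r is true, \neg \Box q is false, so r \to \neg \Box q is false.
  At s4: \Box q is true, so \neg \Box q is false.
    At s4: \Box q requires q at every successor {s4}.
      At s4: q is true.
    So \Box q is true at s4.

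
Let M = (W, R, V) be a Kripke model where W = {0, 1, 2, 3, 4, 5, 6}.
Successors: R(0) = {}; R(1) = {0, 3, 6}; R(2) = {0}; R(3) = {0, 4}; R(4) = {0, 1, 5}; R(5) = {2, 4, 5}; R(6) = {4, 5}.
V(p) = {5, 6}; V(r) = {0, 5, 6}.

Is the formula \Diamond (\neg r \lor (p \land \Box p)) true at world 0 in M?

At 0: no accessible worlds, so \Diamond (\neg r \lor (p \land \Box p)) is false.

No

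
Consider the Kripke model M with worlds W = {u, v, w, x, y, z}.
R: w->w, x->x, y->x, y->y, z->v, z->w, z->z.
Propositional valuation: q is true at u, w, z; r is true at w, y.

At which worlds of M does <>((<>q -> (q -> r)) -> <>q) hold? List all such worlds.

Recall that <>ψ holds at a world iff ψ holds at some accessible world.
Let φ = <>((<>q -> (q -> r)) -> <>q). Evaluate φ at each world:
  u (successors ∅): φ is false.
  v (successors ∅): φ is false.
  w (successors {w}): φ is true.
  x (successors {x}): φ is false.
  y (successors {x, y}): φ is false.
  z (successors {v, w, z}): φ is true.
For instance, at w:
  At w: <>((<>q -> (q -> r)) -> <>q) requires (<>q -> (q -> r)) -> <>q at some successor in {w}.
    (<>q -> (q -> r)) -> <>q holds at w, so <>((<>q -> (q -> r)) -> <>q) is true at w.
      At w: <>q -> (q -> r) is true, <>q is true, so (<>q -> (q -> r)) -> <>q is true.
Satisfying worlds: {w, z}

w, z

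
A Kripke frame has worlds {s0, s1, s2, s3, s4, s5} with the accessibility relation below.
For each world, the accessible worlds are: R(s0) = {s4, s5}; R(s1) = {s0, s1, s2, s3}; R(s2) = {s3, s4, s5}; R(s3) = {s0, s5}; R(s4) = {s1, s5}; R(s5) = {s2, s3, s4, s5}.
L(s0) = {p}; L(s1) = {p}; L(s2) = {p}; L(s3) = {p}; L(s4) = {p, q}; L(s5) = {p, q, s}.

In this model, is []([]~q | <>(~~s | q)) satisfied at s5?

Yes

At s5: []([]~q | <>(~~s | q)) requires []~q | <>(~~s | q) at every successor {s2, s3, s4, s5}.
  At s2: []~q | <>(~~s | q) is true.
  At s3: []~q | <>(~~s | q) is true.
  At s4: []~q | <>(~~s | q) is true.
  At s5: []~q | <>(~~s | q) is true.
So []([]~q | <>(~~s | q)) is true at s5.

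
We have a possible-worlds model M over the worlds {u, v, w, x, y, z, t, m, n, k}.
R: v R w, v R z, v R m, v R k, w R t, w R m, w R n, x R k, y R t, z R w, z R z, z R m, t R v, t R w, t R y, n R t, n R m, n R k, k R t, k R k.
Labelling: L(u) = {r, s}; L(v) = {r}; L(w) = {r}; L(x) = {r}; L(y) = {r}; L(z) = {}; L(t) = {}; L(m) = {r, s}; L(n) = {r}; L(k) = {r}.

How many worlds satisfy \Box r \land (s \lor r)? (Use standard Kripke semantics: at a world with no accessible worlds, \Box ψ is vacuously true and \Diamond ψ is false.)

3

Let φ = \Box r \land (s \lor r). Evaluate φ at each world:
  u (successors ∅): φ is true.
  v (successors {w, z, m, k}): φ is false.
  w (successors {t, m, n}): φ is false.
  x (successors {k}): φ is true.
  y (successors {t}): φ is false.
  z (successors {w, z, m}): φ is false.
  t (successors {v, w, y}): φ is false.
  m (successors ∅): φ is true.
  n (successors {t, m, k}): φ is false.
  k (successors {t, k}): φ is false.
For instance, at v:
  At v: \Box r is false, s \lor r is true, so \Box r \land (s \lor r) is false.
    At v: \Box r requires r at every successor {w, z, m, k}.
      r fails at z, so \Box r is false at v.
Satisfying worlds: {u, x, m}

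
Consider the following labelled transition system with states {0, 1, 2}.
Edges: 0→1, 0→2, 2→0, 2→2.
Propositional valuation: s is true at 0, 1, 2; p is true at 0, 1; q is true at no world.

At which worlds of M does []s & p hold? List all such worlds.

0, 1

Let φ = []s & p. Evaluate φ at each world:
  0 (successors {1, 2}): φ is true.
  1 (successors ∅): φ is true.
  2 (successors {0, 2}): φ is false.
For instance, at 2:
  At 2: []s is true, p is false, so []s & p is false.
    At 2: []s requires s at every successor {0, 2}.
      At 0: s is true.
      At 2: s is true.
    So []s is true at 2.
Satisfying worlds: {0, 1}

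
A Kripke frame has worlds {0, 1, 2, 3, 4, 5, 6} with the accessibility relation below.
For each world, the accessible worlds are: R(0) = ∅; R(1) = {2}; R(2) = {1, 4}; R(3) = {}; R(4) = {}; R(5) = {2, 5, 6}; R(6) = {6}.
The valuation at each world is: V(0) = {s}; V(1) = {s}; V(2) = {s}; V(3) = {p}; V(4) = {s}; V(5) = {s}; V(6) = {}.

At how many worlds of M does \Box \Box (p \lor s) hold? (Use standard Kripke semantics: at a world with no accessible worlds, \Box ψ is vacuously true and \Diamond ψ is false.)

Let φ = \Box \Box (p \lor s). Evaluate φ at each world:
  0 (successors ∅): φ is true.
  1 (successors {2}): φ is true.
  2 (successors {1, 4}): φ is true.
  3 (successors ∅): φ is true.
  4 (successors ∅): φ is true.
  5 (successors {2, 5, 6}): φ is false.
  6 (successors {6}): φ is false.
For instance, at 2:
  At 2: \Box \Box (p \lor s) requires \Box (p \lor s) at every successor {1, 4}.
      At 1: \Box (p \lor s) requires p \lor s at every successor {2}.
        At 2: p \lor s is true.
      So \Box (p \lor s) is true at 1.
      At 4: no accessible worlds, so \Box (p \lor s) holds vacuously.
  So \Box \Box (p \lor s) is true at 2.
Satisfying worlds: {0, 1, 2, 3, 4}

5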